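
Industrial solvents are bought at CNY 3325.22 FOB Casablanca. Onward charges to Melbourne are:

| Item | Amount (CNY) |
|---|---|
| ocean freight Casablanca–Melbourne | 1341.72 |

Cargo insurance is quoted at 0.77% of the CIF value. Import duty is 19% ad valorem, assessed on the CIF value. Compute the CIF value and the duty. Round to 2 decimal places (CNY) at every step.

CIF value: CNY 4703.15; import duty: CNY 893.60

Let C be the CIF value. C = FOB price + freight + 0.77% × C
C − 0.77% × C = 3325.22 + 1341.72
0.9923 × C = 4666.94
C = 4666.94 / 0.9923 = 4703.15
Insurance premium = 0.77% × 4703.15 = 36.21
Import duty = 4703.15 × 19% = 893.60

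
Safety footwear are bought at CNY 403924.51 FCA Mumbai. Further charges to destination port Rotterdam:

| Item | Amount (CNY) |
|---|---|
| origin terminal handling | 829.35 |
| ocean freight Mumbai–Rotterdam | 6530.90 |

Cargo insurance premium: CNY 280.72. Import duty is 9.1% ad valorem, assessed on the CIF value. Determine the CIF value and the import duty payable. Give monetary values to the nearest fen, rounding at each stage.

CIF = FCA price + pre-shipment costs + freight + insurance
CIF = 403924.51 + 829.35 + 6530.90 + 280.72 = 411565.48
Import duty = 411565.48 × 9.1% = 37452.46

CIF value: CNY 411565.48; import duty: CNY 37452.46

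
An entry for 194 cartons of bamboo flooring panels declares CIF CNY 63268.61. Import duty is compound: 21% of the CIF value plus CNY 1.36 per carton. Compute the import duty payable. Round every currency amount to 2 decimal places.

Ad valorem component: 63268.61 × 21% = 13286.41
Specific component: 194 × 1.36 = 263.84
Import duty = 13286.41 + 263.84 = 13550.25

Import duty: CNY 13550.25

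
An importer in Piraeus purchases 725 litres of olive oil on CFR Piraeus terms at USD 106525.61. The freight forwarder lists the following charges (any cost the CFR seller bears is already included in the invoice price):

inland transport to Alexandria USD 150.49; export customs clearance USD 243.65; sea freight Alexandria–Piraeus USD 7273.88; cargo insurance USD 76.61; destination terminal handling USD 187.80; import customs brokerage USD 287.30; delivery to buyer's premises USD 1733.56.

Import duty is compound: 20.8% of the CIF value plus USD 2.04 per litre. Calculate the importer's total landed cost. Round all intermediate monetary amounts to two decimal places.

Total landed cost: USD 132463.14

CFR: the seller pays costs through ocean freight to the destination port, but not insurance.
Already in the invoice (seller's account under CFR): inland to port, export clearance, freight — exclude.
CIF value = CFR price + insurance = 106525.61 + 76.61 = 106602.22
Ad valorem component: 106602.22 × 20.8% = 22173.26
Specific component: 725 × 2.04 = 1479.00
Import duty = 22173.26 + 1479.00 = 23652.26
Buyer bears: insurance 76.61 + destination terminal 187.80 + brokerage 287.30 + delivery 1733.56 + duty 23652.26 = 25937.53
Landed cost = invoice 106525.61 + 25937.53 = 132463.14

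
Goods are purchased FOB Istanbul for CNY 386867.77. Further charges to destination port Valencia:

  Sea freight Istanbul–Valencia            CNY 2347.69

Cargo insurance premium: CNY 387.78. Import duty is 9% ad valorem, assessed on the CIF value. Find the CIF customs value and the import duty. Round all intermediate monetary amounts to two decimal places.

CIF value: CNY 389603.24; import duty: CNY 35064.29

CIF = FOB price + freight + insurance
CIF = 386867.77 + 2347.69 + 387.78 = 389603.24
Import duty = 389603.24 × 9% = 35064.29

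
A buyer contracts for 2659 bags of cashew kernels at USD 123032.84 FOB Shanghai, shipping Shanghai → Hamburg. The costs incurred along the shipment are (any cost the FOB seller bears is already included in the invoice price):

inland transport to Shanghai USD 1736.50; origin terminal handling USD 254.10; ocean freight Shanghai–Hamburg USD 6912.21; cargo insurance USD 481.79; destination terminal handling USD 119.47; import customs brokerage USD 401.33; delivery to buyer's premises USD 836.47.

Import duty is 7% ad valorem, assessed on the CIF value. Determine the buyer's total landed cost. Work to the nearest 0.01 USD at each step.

Total landed cost: USD 140913.99

FOB: the seller bears costs until goods are on board at the origin port; the buyer bears freight, insurance and all costs thereafter.
Already in the invoice (seller's account under FOB): inland to port, origin terminal — exclude.
CIF value = FOB price + freight + insurance = 123032.84 + 6912.21 + 481.79 = 130426.84
Import duty = 130426.84 × 7% = 9129.88
Buyer bears: freight 6912.21 + insurance 481.79 + destination terminal 119.47 + brokerage 401.33 + delivery 836.47 + duty 9129.88 = 17881.15
Landed cost = invoice 123032.84 + 17881.15 = 140913.99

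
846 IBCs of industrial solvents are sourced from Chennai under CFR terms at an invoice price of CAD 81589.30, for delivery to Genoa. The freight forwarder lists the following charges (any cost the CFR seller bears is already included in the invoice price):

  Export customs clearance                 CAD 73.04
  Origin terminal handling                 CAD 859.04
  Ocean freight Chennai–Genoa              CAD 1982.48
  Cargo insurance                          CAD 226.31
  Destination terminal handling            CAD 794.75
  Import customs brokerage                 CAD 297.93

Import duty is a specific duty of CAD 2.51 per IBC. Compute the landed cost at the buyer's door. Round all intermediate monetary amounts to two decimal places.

Total landed cost: CAD 85031.75

CFR: the seller pays costs through ocean freight to the destination port, but not insurance.
Already in the invoice (seller's account under CFR): export clearance, origin terminal, freight — exclude.
CIF value = CFR price + insurance = 81589.30 + 226.31 = 81815.61
Import duty = 846 × 2.51 = 2123.46
Buyer bears: insurance 226.31 + destination terminal 794.75 + brokerage 297.93 + duty 2123.46 = 3442.45
Landed cost = invoice 81589.30 + 3442.45 = 85031.75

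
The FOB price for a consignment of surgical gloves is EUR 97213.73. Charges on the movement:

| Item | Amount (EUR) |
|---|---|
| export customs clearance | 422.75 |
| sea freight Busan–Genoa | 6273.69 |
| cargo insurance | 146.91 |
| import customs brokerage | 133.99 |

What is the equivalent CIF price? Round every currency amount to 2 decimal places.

Not relevant to the conversion: export clearance — on the seller under both FOB and CIF; already in the FOB price and stays in the CIF price. brokerage — on the buyer under both terms; not part of either seller's price.
From FOB to CIF, the seller additionally bears: freight, insurance.
CIF price = 97213.73 + 6273.69 + 146.91 = 103634.33

CIF price: EUR 103634.33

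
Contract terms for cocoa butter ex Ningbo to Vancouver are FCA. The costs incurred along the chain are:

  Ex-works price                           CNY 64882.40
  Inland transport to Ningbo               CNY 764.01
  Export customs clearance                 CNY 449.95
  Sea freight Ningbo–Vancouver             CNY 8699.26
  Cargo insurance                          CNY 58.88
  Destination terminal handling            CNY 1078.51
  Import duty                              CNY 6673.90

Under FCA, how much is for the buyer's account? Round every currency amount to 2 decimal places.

Buyer's account: CNY 16510.55

FCA: the seller delivers export-cleared goods to the carrier; the buyer bears costs from that point.
Seller's account: goods 64882.40 + inland to port 764.01 + export clearance 449.95 = 66096.36
Buyer's account: freight 8699.26 + insurance 58.88 + destination terminal 1078.51 + duty 6673.90 = 16510.55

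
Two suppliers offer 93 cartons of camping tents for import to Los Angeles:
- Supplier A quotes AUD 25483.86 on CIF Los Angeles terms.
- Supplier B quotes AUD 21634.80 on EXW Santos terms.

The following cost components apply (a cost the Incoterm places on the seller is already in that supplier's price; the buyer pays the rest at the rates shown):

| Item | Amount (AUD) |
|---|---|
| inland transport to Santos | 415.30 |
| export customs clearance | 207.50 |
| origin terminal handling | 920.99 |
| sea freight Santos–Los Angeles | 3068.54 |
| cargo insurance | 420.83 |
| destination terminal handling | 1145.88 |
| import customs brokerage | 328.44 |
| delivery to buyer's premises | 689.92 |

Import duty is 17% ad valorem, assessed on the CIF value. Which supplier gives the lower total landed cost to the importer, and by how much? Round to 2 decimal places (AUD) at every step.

Supplier A (CIF):
The CIF price already equals the CIF value: 25483.86
Import duty = 25483.86 × 17% = 4332.26
Buyer bears (A): 1145.88 + 328.44 + 689.92 = 2164.24
Landed cost (A) = invoice 25483.86 + 2164.24 + duty 4332.26 = 31980.36
Supplier B (EXW):
CIF value = EXW price + inland to port + export clearance + origin terminal + freight + insurance = 21634.80 + 415.30 + 207.50 + 920.99 + 3068.54 + 420.83 = 26667.96
Import duty = 26667.96 × 17% = 4533.55
Buyer bears (B): 415.30 + 207.50 + 920.99 + 3068.54 + 420.83 + 1145.88 + 328.44 + 689.92 = 7197.40
Landed cost (B) = invoice 21634.80 + 7197.40 + duty 4533.55 = 33365.75
Difference = |31980.36 − 33365.75| = 1385.39

Supplier A is cheaper by AUD 1385.39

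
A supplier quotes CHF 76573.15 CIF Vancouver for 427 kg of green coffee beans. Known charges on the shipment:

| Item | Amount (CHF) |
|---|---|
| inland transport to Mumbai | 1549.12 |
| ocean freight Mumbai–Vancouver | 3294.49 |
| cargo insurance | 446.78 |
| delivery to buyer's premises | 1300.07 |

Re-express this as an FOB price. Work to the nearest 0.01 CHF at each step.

Not relevant to the conversion: inland to port — on the seller under both CIF and FOB; already in the CIF price and stays in the FOB price. delivery — on the buyer under both terms; not part of either seller's price.
From CIF to FOB, the seller no longer bears: freight, insurance.
FOB price = 76573.15 − 3294.49 − 446.78 = 72831.88

FOB price: CHF 72831.88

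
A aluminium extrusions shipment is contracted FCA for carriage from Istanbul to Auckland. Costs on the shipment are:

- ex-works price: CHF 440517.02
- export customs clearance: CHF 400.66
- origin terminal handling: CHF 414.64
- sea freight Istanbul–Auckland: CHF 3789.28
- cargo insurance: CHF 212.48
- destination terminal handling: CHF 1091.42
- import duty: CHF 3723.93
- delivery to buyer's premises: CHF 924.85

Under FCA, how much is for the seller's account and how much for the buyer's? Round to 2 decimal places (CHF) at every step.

FCA: the seller delivers export-cleared goods to the carrier; the buyer bears costs from that point.
Seller's account: goods 440517.02 + export clearance 400.66 = 440917.68
Buyer's account: origin terminal 414.64 + freight 3789.28 + insurance 212.48 + destination terminal 1091.42 + duty 3723.93 + delivery 924.85 = 10156.60

Seller: CHF 440917.68; buyer: CHF 10156.60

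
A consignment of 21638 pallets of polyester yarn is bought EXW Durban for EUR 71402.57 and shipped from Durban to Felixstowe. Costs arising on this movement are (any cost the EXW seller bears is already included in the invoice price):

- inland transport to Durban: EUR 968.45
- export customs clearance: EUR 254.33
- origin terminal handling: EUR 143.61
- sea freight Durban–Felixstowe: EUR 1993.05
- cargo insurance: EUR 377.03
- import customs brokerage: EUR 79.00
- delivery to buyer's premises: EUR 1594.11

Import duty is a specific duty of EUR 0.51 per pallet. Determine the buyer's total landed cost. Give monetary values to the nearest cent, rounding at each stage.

EXW: the seller makes goods available at their premises; the buyer bears all onward costs.
CIF value = EXW price + inland to port + export clearance + origin terminal + freight + insurance = 71402.57 + 968.45 + 254.33 + 143.61 + 1993.05 + 377.03 = 75139.04
Import duty = 21638 × 0.51 = 11035.38
Buyer bears: inland to port 968.45 + export clearance 254.33 + origin terminal 143.61 + freight 1993.05 + insurance 377.03 + brokerage 79.00 + delivery 1594.11 + duty 11035.38 = 16444.96
Landed cost = invoice 71402.57 + 16444.96 = 87847.53

Total landed cost: EUR 87847.53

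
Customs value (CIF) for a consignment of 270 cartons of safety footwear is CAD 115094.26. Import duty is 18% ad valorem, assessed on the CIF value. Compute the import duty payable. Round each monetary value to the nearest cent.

Import duty = 115094.26 × 18% = 20716.97

Import duty: CAD 20716.97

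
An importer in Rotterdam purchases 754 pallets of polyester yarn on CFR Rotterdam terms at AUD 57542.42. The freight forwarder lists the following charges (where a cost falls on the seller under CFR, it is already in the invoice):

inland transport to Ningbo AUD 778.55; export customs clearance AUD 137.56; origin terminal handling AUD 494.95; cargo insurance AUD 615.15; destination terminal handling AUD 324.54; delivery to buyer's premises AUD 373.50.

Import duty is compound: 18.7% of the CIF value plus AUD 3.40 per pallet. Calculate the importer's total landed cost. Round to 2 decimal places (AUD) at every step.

CFR: the seller pays costs through ocean freight to the destination port, but not insurance.
Already in the invoice (seller's account under CFR): inland to port, export clearance, origin terminal — exclude.
CIF value = CFR price + insurance = 57542.42 + 615.15 = 58157.57
Ad valorem component: 58157.57 × 18.7% = 10875.47
Specific component: 754 × 3.40 = 2563.60
Import duty = 10875.47 + 2563.60 = 13439.07
Buyer bears: insurance 615.15 + destination terminal 324.54 + delivery 373.50 + duty 13439.07 = 14752.26
Landed cost = invoice 57542.42 + 14752.26 = 72294.68

Total landed cost: AUD 72294.68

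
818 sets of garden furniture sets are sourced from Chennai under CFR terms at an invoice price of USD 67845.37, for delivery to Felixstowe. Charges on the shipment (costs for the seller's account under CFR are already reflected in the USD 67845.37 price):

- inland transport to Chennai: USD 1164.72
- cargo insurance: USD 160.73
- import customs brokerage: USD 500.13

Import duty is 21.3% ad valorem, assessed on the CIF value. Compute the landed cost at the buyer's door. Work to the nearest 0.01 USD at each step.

Total landed cost: USD 82991.53

CFR: the seller pays costs through ocean freight to the destination port, but not insurance.
Already in the invoice (seller's account under CFR): inland to port — exclude.
CIF value = CFR price + insurance = 67845.37 + 160.73 = 68006.10
Import duty = 68006.10 × 21.3% = 14485.30
Buyer bears: insurance 160.73 + brokerage 500.13 + duty 14485.30 = 15146.16
Landed cost = invoice 67845.37 + 15146.16 = 82991.53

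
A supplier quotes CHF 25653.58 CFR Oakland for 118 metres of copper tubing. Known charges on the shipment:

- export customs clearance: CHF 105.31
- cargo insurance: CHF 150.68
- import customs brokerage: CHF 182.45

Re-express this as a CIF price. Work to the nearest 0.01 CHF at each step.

Not relevant to the conversion: export clearance — on the seller under both CFR and CIF; already in the CFR price and stays in the CIF price. brokerage — on the buyer under both terms; not part of either seller's price.
From CFR to CIF, the seller additionally bears: insurance.
CIF price = 25653.58 + 150.68 = 25804.26

CIF price: CHF 25804.26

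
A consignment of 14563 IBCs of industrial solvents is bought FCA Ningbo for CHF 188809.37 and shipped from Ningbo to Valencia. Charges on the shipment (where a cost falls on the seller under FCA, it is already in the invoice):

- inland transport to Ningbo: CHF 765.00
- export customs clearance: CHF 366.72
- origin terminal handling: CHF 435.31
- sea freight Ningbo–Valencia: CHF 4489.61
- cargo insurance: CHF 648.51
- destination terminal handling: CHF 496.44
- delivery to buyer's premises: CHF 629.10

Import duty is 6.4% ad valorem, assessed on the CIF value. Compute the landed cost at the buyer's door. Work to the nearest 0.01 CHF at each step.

FCA: the seller delivers export-cleared goods to the carrier; the buyer bears costs from that point.
Already in the invoice (seller's account under FCA): inland to port, export clearance — exclude.
CIF value = FCA price + origin terminal + freight + insurance = 188809.37 + 435.31 + 4489.61 + 648.51 = 194382.80
Import duty = 194382.80 × 6.4% = 12440.50
Buyer bears: origin terminal 435.31 + freight 4489.61 + insurance 648.51 + destination terminal 496.44 + delivery 629.10 + duty 12440.50 = 19139.47
Landed cost = invoice 188809.37 + 19139.47 = 207948.84

Total landed cost: CHF 207948.84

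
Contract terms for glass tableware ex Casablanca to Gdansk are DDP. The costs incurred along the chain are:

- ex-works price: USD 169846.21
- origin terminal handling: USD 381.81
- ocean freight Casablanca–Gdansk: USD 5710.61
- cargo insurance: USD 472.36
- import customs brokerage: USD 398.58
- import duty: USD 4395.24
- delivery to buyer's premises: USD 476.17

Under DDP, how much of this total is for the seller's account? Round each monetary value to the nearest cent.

DDP: the seller bears all costs including import duty.
Seller's account: goods 169846.21 + origin terminal 381.81 + freight 5710.61 + insurance 472.36 + brokerage 398.58 + duty 4395.24 + delivery 476.17 = 181680.98
Buyer's account: 0.00

Seller's account: USD 181680.98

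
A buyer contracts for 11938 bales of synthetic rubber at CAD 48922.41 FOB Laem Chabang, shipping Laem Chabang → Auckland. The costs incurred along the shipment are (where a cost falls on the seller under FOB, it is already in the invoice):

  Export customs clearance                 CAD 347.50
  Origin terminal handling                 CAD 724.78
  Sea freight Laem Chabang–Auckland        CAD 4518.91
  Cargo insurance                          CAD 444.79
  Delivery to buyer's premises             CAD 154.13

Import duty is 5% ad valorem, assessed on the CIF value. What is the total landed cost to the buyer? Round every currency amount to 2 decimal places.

FOB: the seller bears costs until goods are on board at the origin port; the buyer bears freight, insurance and all costs thereafter.
Already in the invoice (seller's account under FOB): export clearance, origin terminal — exclude.
CIF value = FOB price + freight + insurance = 48922.41 + 4518.91 + 444.79 = 53886.11
Import duty = 53886.11 × 5% = 2694.31
Buyer bears: freight 4518.91 + insurance 444.79 + delivery 154.13 + duty 2694.31 = 7812.14
Landed cost = invoice 48922.41 + 7812.14 = 56734.55

Total landed cost: CAD 56734.55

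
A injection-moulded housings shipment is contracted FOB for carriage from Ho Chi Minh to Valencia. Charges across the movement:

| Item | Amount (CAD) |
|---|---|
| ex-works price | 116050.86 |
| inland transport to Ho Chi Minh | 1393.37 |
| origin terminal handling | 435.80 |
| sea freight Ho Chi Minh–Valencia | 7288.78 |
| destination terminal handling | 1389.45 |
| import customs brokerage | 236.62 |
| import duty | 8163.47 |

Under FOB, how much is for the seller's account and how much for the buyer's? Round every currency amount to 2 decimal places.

Seller: CAD 117880.03; buyer: CAD 17078.32

FOB: the seller bears costs until goods are on board at the origin port; the buyer bears freight, insurance and all costs thereafter.
Seller's account: goods 116050.86 + inland to port 1393.37 + origin terminal 435.80 = 117880.03
Buyer's account: freight 7288.78 + destination terminal 1389.45 + brokerage 236.62 + duty 8163.47 = 17078.32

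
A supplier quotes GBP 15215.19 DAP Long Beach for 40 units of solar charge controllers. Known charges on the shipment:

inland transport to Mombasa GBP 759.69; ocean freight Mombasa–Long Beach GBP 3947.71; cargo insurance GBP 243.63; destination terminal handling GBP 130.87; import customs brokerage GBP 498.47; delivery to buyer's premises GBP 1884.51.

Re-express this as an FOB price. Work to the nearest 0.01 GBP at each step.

FOB price: GBP 9008.47

Not relevant to the conversion: inland to port — on the seller under both DAP and FOB; already in the DAP price and stays in the FOB price. brokerage — on the buyer under both terms; not part of either seller's price.
From DAP to FOB, the seller no longer bears: freight, insurance, destination terminal, delivery.
FOB price = 15215.19 − 3947.71 − 243.63 − 130.87 − 1884.51 = 9008.47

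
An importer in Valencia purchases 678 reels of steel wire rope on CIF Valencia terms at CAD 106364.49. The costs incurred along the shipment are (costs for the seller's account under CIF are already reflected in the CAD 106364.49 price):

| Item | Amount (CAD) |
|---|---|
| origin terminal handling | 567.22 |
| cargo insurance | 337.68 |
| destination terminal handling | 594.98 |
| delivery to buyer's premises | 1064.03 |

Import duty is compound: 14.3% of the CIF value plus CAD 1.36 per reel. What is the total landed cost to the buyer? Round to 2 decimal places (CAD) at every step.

Total landed cost: CAD 124155.70

CIF: the seller pays costs through ocean freight and marine insurance to the destination port.
Already in the invoice (seller's account under CIF): origin terminal, insurance — exclude.
The CIF price already equals the CIF value: 106364.49
Ad valorem component: 106364.49 × 14.3% = 15210.12
Specific component: 678 × 1.36 = 922.08
Import duty = 15210.12 + 922.08 = 16132.20
Buyer bears: destination terminal 594.98 + delivery 1064.03 + duty 16132.20 = 17791.21
Landed cost = invoice 106364.49 + 17791.21 = 124155.70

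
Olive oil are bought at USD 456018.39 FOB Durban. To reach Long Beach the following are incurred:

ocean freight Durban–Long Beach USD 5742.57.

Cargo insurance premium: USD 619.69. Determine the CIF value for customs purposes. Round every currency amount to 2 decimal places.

CIF value: USD 462380.65

CIF = FOB price + freight + insurance
CIF = 456018.39 + 5742.57 + 619.69 = 462380.65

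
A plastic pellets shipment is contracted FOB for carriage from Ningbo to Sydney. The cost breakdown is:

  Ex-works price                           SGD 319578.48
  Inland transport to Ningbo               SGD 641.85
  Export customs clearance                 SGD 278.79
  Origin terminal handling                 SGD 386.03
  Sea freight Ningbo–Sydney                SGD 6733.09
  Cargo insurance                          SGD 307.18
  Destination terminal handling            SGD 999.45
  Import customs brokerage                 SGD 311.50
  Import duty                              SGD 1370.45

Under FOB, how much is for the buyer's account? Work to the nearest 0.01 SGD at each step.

FOB: the seller bears costs until goods are on board at the origin port; the buyer bears freight, insurance and all costs thereafter.
Seller's account: goods 319578.48 + inland to port 641.85 + export clearance 278.79 + origin terminal 386.03 = 320885.15
Buyer's account: freight 6733.09 + insurance 307.18 + destination terminal 999.45 + brokerage 311.50 + duty 1370.45 = 9721.67

Buyer's account: SGD 9721.67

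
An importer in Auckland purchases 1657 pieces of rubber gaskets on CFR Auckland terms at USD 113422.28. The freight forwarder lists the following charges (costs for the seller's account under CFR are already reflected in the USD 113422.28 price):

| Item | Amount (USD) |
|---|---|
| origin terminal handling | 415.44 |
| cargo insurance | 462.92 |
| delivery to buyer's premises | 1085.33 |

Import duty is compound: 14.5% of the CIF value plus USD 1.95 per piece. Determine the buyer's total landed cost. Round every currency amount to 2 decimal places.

Total landed cost: USD 134715.03

CFR: the seller pays costs through ocean freight to the destination port, but not insurance.
Already in the invoice (seller's account under CFR): origin terminal — exclude.
CIF value = CFR price + insurance = 113422.28 + 462.92 = 113885.20
Ad valorem component: 113885.20 × 14.5% = 16513.35
Specific component: 1657 × 1.95 = 3231.15
Import duty = 16513.35 + 3231.15 = 19744.50
Buyer bears: insurance 462.92 + delivery 1085.33 + duty 19744.50 = 21292.75
Landed cost = invoice 113422.28 + 21292.75 = 134715.03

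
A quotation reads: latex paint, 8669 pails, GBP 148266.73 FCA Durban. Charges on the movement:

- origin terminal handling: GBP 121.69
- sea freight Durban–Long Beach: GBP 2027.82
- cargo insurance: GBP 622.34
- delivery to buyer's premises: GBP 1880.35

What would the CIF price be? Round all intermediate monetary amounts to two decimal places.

CIF price: GBP 151038.58

Not relevant to the conversion: delivery — on the buyer under both terms; not part of either seller's price.
From FCA to CIF, the seller additionally bears: origin terminal, freight, insurance.
CIF price = 148266.73 + 121.69 + 2027.82 + 622.34 = 151038.58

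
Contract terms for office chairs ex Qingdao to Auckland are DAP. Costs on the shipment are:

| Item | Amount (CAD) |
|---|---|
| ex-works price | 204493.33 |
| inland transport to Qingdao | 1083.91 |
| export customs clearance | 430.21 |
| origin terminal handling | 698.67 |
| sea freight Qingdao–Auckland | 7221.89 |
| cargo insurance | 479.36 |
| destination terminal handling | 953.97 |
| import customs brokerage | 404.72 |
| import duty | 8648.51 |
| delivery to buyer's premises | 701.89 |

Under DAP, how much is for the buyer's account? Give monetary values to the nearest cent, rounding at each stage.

DAP: the seller bears all costs to the named destination except import duty and clearance.
Seller's account: goods 204493.33 + inland to port 1083.91 + export clearance 430.21 + origin terminal 698.67 + freight 7221.89 + insurance 479.36 + destination terminal 953.97 + delivery 701.89 = 216063.23
Buyer's account: brokerage 404.72 + duty 8648.51 = 9053.23

Buyer's account: CAD 9053.23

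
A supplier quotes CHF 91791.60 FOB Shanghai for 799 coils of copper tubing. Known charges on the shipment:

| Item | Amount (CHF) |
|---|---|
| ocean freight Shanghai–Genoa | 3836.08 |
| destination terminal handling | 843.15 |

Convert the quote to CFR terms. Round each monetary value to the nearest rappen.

CFR price: CHF 95627.68

Not relevant to the conversion: destination terminal — on the buyer under both terms; not part of either seller's price.
From FOB to CFR, the seller additionally bears: freight.
CFR price = 91791.60 + 3836.08 = 95627.68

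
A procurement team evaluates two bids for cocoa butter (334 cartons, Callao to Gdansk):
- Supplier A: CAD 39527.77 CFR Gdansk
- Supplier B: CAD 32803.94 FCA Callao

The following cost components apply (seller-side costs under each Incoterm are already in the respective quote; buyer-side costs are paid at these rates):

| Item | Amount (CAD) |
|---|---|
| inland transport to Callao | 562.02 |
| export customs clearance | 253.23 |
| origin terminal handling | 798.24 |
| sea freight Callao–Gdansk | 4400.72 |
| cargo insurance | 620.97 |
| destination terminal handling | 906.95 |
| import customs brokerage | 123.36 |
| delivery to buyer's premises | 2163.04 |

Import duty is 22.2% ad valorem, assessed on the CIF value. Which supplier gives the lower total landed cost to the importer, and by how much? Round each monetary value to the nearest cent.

Supplier A (CFR):
CIF value = CFR price + insurance = 39527.77 + 620.97 = 40148.74
Import duty = 40148.74 × 22.2% = 8913.02
Buyer bears (A): 620.97 + 906.95 + 123.36 + 2163.04 = 3814.32
Landed cost (A) = invoice 39527.77 + 3814.32 + duty 8913.02 = 52255.11
Supplier B (FCA):
CIF value = FCA price + origin terminal + freight + insurance = 32803.94 + 798.24 + 4400.72 + 620.97 = 38623.87
Import duty = 38623.87 × 22.2% = 8574.50
Buyer bears (B): 798.24 + 4400.72 + 620.97 + 906.95 + 123.36 + 2163.04 = 9013.28
Landed cost (B) = invoice 32803.94 + 9013.28 + duty 8574.50 = 50391.72
Difference = |52255.11 − 50391.72| = 1863.39

Supplier B is cheaper by CAD 1863.39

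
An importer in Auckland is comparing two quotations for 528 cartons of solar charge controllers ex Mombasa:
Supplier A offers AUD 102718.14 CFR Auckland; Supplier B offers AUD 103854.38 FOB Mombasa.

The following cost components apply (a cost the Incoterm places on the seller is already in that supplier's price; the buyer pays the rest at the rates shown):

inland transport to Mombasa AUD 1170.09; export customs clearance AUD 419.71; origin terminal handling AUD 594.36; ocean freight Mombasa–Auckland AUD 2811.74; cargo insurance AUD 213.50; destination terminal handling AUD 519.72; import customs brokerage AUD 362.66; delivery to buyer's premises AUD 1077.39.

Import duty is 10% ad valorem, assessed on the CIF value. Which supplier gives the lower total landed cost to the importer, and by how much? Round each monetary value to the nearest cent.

Supplier A is cheaper by AUD 4342.78

Supplier A (CFR):
CIF value = CFR price + insurance = 102718.14 + 213.50 = 102931.64
Import duty = 102931.64 × 10% = 10293.16
Buyer bears (A): 213.50 + 519.72 + 362.66 + 1077.39 = 2173.27
Landed cost (A) = invoice 102718.14 + 2173.27 + duty 10293.16 = 115184.57
Supplier B (FOB):
CIF value = FOB price + freight + insurance = 103854.38 + 2811.74 + 213.50 = 106879.62
Import duty = 106879.62 × 10% = 10687.96
Buyer bears (B): 2811.74 + 213.50 + 519.72 + 362.66 + 1077.39 = 4985.01
Landed cost (B) = invoice 103854.38 + 4985.01 + duty 10687.96 = 119527.35
Difference = |115184.57 − 119527.35| = 4342.78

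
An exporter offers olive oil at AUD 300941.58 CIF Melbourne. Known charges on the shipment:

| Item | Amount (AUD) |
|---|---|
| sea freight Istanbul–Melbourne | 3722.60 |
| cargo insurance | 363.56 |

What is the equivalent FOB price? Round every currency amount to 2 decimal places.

From CIF to FOB, the seller no longer bears: freight, insurance.
FOB price = 300941.58 − 3722.60 − 363.56 = 296855.42

FOB price: AUD 296855.42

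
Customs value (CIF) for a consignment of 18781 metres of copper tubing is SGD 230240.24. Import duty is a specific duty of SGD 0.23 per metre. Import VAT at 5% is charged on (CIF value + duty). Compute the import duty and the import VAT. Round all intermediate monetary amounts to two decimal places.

Import duty: SGD 4319.63; import VAT: SGD 11727.99

Import duty = 18781 × 0.23 = 4319.63
VAT base = CIF + duty = 230240.24 + 4319.63 = 234559.87
Import VAT = 234559.87 × 5% = 11727.99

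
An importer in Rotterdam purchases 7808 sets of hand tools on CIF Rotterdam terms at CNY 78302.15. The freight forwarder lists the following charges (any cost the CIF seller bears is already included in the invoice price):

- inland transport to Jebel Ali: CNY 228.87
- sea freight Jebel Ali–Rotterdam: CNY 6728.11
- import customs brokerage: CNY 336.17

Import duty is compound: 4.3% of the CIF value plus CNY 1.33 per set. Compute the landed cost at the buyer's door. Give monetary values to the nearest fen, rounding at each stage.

Total landed cost: CNY 92389.95

CIF: the seller pays costs through ocean freight and marine insurance to the destination port.
Already in the invoice (seller's account under CIF): inland to port, freight — exclude.
The CIF price already equals the CIF value: 78302.15
Ad valorem component: 78302.15 × 4.3% = 3366.99
Specific component: 7808 × 1.33 = 10384.64
Import duty = 3366.99 + 10384.64 = 13751.63
Buyer bears: brokerage 336.17 + duty 13751.63 = 14087.80
Landed cost = invoice 78302.15 + 14087.80 = 92389.95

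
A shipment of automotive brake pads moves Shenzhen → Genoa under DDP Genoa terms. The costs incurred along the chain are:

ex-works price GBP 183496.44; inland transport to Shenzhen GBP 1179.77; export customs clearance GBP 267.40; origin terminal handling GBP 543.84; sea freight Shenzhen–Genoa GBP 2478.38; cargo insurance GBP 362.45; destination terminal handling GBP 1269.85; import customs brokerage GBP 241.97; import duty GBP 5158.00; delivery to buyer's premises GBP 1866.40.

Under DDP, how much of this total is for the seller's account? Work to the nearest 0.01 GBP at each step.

DDP: the seller bears all costs including import duty.
Seller's account: goods 183496.44 + inland to port 1179.77 + export clearance 267.40 + origin terminal 543.84 + freight 2478.38 + insurance 362.45 + destination terminal 1269.85 + brokerage 241.97 + duty 5158.00 + delivery 1866.40 = 196864.50
Buyer's account: 0.00

Seller's account: GBP 196864.50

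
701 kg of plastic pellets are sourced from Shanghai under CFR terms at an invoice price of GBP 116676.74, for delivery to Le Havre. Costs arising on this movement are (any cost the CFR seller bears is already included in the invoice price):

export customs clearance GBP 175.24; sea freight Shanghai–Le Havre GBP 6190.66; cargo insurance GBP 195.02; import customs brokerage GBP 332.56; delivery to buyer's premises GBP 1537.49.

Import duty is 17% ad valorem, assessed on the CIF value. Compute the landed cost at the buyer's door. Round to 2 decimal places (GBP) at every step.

CFR: the seller pays costs through ocean freight to the destination port, but not insurance.
Already in the invoice (seller's account under CFR): export clearance, freight — exclude.
CIF value = CFR price + insurance = 116676.74 + 195.02 = 116871.76
Import duty = 116871.76 × 17% = 19868.20
Buyer bears: insurance 195.02 + brokerage 332.56 + delivery 1537.49 + duty 19868.20 = 21933.27
Landed cost = invoice 116676.74 + 21933.27 = 138610.01

Total landed cost: GBP 138610.01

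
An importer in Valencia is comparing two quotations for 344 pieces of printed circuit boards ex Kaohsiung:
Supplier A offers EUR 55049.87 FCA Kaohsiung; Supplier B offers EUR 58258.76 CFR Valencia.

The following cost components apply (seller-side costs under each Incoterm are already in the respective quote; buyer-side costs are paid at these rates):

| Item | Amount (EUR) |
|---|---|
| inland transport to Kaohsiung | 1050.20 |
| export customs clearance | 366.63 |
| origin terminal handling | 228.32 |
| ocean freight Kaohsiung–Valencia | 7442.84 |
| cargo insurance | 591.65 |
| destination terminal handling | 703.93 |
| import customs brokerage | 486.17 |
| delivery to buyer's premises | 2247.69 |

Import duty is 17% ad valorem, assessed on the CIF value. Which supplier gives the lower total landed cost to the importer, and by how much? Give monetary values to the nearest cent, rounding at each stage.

Supplier B is cheaper by EUR 5220.86

Supplier A (FCA):
CIF value = FCA price + origin terminal + freight + insurance = 55049.87 + 228.32 + 7442.84 + 591.65 = 63312.68
Import duty = 63312.68 × 17% = 10763.16
Buyer bears (A): 228.32 + 7442.84 + 591.65 + 703.93 + 486.17 + 2247.69 = 11700.60
Landed cost (A) = invoice 55049.87 + 11700.60 + duty 10763.16 = 77513.63
Supplier B (CFR):
CIF value = CFR price + insurance = 58258.76 + 591.65 = 58850.41
Import duty = 58850.41 × 17% = 10004.57
Buyer bears (B): 591.65 + 703.93 + 486.17 + 2247.69 = 4029.44
Landed cost (B) = invoice 58258.76 + 4029.44 + duty 10004.57 = 72292.77
Difference = |77513.63 − 72292.77| = 5220.86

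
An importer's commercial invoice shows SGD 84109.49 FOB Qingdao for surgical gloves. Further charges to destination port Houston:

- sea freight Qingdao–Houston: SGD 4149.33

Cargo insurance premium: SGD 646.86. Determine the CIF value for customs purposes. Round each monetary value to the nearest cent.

CIF value: SGD 88905.68

CIF = FOB price + freight + insurance
CIF = 84109.49 + 4149.33 + 646.86 = 88905.68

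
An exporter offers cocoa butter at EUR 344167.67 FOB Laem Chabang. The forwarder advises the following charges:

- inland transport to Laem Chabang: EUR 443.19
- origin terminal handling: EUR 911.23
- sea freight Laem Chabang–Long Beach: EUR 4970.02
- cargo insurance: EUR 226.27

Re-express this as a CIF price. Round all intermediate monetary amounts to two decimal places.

CIF price: EUR 349363.96

Not relevant to the conversion: inland to port, origin terminal — on the seller under both FOB and CIF; already in the FOB price and stays in the CIF price.
From FOB to CIF, the seller additionally bears: freight, insurance.
CIF price = 344167.67 + 4970.02 + 226.27 = 349363.96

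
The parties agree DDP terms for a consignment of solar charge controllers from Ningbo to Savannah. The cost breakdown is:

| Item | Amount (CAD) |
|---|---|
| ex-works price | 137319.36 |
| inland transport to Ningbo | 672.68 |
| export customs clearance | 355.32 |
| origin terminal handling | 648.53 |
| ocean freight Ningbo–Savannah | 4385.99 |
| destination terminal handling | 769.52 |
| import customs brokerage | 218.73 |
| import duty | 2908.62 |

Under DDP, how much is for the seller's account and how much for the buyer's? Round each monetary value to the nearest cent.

DDP: the seller bears all costs including import duty.
Seller's account: goods 137319.36 + inland to port 672.68 + export clearance 355.32 + origin terminal 648.53 + freight 4385.99 + destination terminal 769.52 + brokerage 218.73 + duty 2908.62 = 147278.75
Buyer's account: 0.00

Seller: CAD 147278.75; buyer: CAD 0.00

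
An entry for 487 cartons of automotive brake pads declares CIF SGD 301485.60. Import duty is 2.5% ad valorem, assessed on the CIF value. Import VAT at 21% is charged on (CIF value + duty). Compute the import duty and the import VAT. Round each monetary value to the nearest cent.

Import duty = 301485.60 × 2.5% = 7537.14
VAT base = CIF + duty = 301485.60 + 7537.14 = 309022.74
Import VAT = 309022.74 × 21% = 64894.78

Import duty: SGD 7537.14; import VAT: SGD 64894.78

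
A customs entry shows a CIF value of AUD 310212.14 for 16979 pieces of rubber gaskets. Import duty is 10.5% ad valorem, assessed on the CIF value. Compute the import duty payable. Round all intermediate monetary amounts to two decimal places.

Import duty: AUD 32572.27

Import duty = 310212.14 × 10.5% = 32572.27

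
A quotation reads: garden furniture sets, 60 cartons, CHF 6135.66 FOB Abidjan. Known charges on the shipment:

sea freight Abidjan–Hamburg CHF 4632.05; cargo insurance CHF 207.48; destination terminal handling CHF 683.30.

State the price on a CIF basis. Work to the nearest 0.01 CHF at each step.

Not relevant to the conversion: destination terminal — on the buyer under both terms; not part of either seller's price.
From FOB to CIF, the seller additionally bears: freight, insurance.
CIF price = 6135.66 + 4632.05 + 207.48 = 10975.19

CIF price: CHF 10975.19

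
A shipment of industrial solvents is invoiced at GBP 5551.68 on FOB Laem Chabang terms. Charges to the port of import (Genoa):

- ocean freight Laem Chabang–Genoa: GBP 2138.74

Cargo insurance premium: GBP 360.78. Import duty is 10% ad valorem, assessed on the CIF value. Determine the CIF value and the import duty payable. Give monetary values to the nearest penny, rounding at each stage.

CIF value: GBP 8051.20; import duty: GBP 805.12

CIF = FOB price + freight + insurance
CIF = 5551.68 + 2138.74 + 360.78 = 8051.20
Import duty = 8051.20 × 10% = 805.12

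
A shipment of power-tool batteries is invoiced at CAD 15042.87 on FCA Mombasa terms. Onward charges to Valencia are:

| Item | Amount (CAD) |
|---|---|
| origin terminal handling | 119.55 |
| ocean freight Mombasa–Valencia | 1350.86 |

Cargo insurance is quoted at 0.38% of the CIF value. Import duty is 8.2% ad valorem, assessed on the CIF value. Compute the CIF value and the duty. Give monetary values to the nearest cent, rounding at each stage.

CIF value: CAD 16576.27; import duty: CAD 1359.25

Let C be the CIF value. C = FCA price + pre-shipment costs + freight + 0.38% × C
C − 0.38% × C = 15042.87 + 119.55 + 1350.86
0.9962 × C = 16513.28
C = 16513.28 / 0.9962 = 16576.27
Insurance premium = 0.38% × 16576.27 = 62.99
Import duty = 16576.27 × 8.2% = 1359.25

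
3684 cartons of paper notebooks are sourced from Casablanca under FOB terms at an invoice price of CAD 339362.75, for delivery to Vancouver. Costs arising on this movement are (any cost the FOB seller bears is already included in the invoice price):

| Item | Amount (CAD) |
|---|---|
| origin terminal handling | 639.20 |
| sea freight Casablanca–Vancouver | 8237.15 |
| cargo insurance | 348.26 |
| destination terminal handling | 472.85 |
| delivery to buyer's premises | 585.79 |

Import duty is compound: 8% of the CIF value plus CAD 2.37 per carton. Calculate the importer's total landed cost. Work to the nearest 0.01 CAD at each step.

FOB: the seller bears costs until goods are on board at the origin port; the buyer bears freight, insurance and all costs thereafter.
Already in the invoice (seller's account under FOB): origin terminal — exclude.
CIF value = FOB price + freight + insurance = 339362.75 + 8237.15 + 348.26 = 347948.16
Ad valorem component: 347948.16 × 8% = 27835.85
Specific component: 3684 × 2.37 = 8731.08
Import duty = 27835.85 + 8731.08 = 36566.93
Buyer bears: freight 8237.15 + insurance 348.26 + destination terminal 472.85 + delivery 585.79 + duty 36566.93 = 46210.98
Landed cost = invoice 339362.75 + 46210.98 = 385573.73

Total landed cost: CAD 385573.73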